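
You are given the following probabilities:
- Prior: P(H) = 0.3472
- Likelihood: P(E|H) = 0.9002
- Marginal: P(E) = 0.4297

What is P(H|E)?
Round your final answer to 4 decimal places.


Using Bayes' theorem:

P(H|E) = P(E|H) × P(H) / P(E)
       = 0.9002 × 0.3472 / 0.4297
       = 0.31254944 / 0.4297
       = 0.7274

The evidence strengthens our belief in H.
Prior: 0.3472 → Posterior: 0.7274


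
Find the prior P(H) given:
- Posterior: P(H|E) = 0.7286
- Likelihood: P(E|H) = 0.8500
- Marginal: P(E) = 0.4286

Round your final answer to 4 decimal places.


From Bayes' theorem: P(H|E) = P(E|H) × P(H) / P(E)

Rearranging for P(H):
P(H) = P(H|E) × P(E) / P(E|H)
     = 0.7286 × 0.4286 / 0.8500
     = 0.31227796 / 0.8500
     = 0.3674


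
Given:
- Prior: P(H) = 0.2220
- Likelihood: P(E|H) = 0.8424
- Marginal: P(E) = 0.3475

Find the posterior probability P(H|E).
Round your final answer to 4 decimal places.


Using Bayes' theorem:

P(H|E) = P(E|H) × P(H) / P(E)
       = 0.8424 × 0.2220 / 0.3475
       = 0.18701280 / 0.3475
       = 0.5382

The evidence strengthens our belief in H.
Prior: 0.2220 → Posterior: 0.5382


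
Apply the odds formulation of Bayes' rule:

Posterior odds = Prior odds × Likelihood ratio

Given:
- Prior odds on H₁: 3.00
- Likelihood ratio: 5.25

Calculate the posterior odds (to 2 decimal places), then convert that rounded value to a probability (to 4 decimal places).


Step 1: Calculate posterior odds
Posterior odds = Prior odds × LR
               = 3.00 × 5.25
               = 15.75

Step 2: Convert to probability
P(H₁|E) = Posterior odds / (1 + Posterior odds)
       = 15.75 / (1 + 15.75)
       = 15.75 / 16.75
       = 0.9403

The evidence increased P(H₁) from 0.7500 to 0.9403.


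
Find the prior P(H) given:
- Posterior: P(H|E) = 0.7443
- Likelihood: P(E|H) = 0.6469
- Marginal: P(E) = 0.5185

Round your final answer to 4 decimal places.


From Bayes' theorem: P(H|E) = P(E|H) × P(H) / P(E)

Rearranging for P(H):
P(H) = P(H|E) × P(E) / P(E|H)
     = 0.7443 × 0.5185 / 0.6469
     = 0.38591955 / 0.6469
     = 0.5966


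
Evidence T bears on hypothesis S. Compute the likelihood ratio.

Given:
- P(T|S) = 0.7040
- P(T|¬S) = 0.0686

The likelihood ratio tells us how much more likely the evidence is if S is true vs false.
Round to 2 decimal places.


Likelihood Ratio (LR) = P(T|S) / P(T|¬S)

LR = 0.7040 / 0.0686
   = 10.26

The evidence is 10.26 times more likely if S is true than if S is false.
Because LR exceeds 1, T is evidence for S.


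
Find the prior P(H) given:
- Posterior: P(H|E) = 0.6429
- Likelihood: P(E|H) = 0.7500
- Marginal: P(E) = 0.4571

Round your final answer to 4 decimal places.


From Bayes' theorem: P(H|E) = P(E|H) × P(H) / P(E)

Rearranging for P(H):
P(H) = P(H|E) × P(E) / P(E|H)
     = 0.6429 × 0.4571 / 0.7500
     = 0.29386959 / 0.7500
     = 0.3918


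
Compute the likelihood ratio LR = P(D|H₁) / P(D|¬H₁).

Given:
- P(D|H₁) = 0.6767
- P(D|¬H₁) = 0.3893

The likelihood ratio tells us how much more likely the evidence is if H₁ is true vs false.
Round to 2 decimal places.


Likelihood Ratio (LR) = P(D|H₁) / P(D|¬H₁)

LR = 0.6767 / 0.3893
   = 1.74

The evidence is 1.74 times more likely if H₁ is true than if H₁ is false.
Because LR exceeds 1, D is evidence for H₁.


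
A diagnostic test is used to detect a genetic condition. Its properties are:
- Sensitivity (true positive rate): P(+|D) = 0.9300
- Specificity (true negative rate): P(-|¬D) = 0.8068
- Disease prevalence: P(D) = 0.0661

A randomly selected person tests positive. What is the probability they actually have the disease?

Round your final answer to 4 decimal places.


Let D = has disease, + = positive test

Given:
- P(D) = 0.0661 (prevalence)
- P(+|D) = 0.9300 (sensitivity)
- P(-|¬D) = 0.8068 (specificity)
- P(+|¬D) = 0.1932 (false positive rate = 1 - specificity)

Step 1: Find P(+)
P(+) = P(+|D)P(D) + P(+|¬D)P(¬D)
     = 0.9300 × 0.0661 + 0.1932 × 0.9339
     = 0.06147300 + 0.18042948
     = 0.24190248

Step 2: Apply Bayes' theorem for P(D|+)
P(D|+) = P(+|D)P(D) / P(+)
       = 0.06147300 / 0.24190248
       = 0.2541


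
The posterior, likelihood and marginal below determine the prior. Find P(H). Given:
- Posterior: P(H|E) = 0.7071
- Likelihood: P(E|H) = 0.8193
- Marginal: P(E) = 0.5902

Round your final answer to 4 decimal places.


From Bayes' theorem: P(H|E) = P(E|H) × P(H) / P(E)

Rearranging for P(H):
P(H) = P(H|E) × P(E) / P(E|H)
     = 0.7071 × 0.5902 / 0.8193
     = 0.41733042 / 0.8193
     = 0.5094


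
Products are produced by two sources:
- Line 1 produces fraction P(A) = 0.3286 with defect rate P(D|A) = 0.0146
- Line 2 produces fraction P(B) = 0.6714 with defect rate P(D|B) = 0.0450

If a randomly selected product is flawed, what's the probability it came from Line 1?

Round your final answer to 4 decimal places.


Let A = from Line 1, D = flawed

Given:
- P(A) = 0.3286, P(B) = 0.6714
- P(D|A) = 0.0146, P(D|B) = 0.0450

Step 1: Find P(D)
P(D) = P(D|A)P(A) + P(D|B)P(B)
     = 0.0146 × 0.3286 + 0.0450 × 0.6714
     = 0.00479756 + 0.03021300
     = 0.03501056

Step 2: Apply Bayes' theorem
P(A|D) = P(D|A)P(A) / P(D)
       = 0.00479756 / 0.03501056
       = 0.1370


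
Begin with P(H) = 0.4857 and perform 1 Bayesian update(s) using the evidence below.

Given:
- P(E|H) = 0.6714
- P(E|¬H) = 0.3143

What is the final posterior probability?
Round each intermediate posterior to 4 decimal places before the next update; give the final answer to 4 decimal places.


Sequential Bayesian updating:

Initial prior: P(H) = 0.4857

Update 1:
  P(E) = 0.6714 × 0.4857 + 0.3143 × 0.5143 = 0.32609898 + 0.16164449 = 0.48774347
  P(H|E) = 0.32609898 / 0.48774347 = 0.6686

Final posterior: 0.6686


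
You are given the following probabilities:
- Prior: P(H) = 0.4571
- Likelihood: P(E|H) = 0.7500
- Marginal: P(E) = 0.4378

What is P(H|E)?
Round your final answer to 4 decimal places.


Using Bayes' theorem:

P(H|E) = P(E|H) × P(H) / P(E)
       = 0.7500 × 0.4571 / 0.4378
       = 0.34282500 / 0.4378
       = 0.7831

The evidence strengthens our belief in H.
Prior: 0.4571 → Posterior: 0.7831


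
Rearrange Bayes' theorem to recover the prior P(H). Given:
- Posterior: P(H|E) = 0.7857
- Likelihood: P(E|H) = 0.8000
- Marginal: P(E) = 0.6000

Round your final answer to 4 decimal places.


From Bayes' theorem: P(H|E) = P(E|H) × P(H) / P(E)

Rearranging for P(H):
P(H) = P(H|E) × P(E) / P(E|H)
     = 0.7857 × 0.6000 / 0.8000
     = 0.47142000 / 0.8000
     = 0.5893


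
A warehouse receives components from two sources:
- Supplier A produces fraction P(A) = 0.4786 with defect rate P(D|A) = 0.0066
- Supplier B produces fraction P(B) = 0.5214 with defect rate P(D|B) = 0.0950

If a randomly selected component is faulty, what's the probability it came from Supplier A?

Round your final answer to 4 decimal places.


Let A = from Supplier A, D = faulty

Given:
- P(A) = 0.4786, P(B) = 0.5214
- P(D|A) = 0.0066, P(D|B) = 0.0950

Step 1: Find P(D)
P(D) = P(D|A)P(A) + P(D|B)P(B)
     = 0.0066 × 0.4786 + 0.0950 × 0.5214
     = 0.00315876 + 0.04953300
     = 0.05269176

Step 2: Apply Bayes' theorem
P(A|D) = P(D|A)P(A) / P(D)
       = 0.00315876 / 0.05269176
       = 0.0599


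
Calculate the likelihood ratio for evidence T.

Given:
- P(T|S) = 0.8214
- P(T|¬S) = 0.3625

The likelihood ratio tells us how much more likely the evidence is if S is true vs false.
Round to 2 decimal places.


Likelihood Ratio (LR) = P(T|S) / P(T|¬S)

LR = 0.8214 / 0.3625
   = 2.27

The evidence is 2.27 times more likely if S is true than if S is false.
LR > 1, so observing T raises the odds in favor of S.


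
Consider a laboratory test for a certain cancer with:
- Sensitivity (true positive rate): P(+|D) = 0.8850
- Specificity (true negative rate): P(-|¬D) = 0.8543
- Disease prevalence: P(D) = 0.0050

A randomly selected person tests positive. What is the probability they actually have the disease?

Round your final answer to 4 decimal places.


Let D = has disease, + = positive test

Given:
- P(D) = 0.0050 (prevalence)
- P(+|D) = 0.8850 (sensitivity)
- P(-|¬D) = 0.8543 (specificity)
- P(+|¬D) = 0.1457 (false positive rate = 1 - specificity)

Step 1: Find P(+)
P(+) = P(+|D)P(D) + P(+|¬D)P(¬D)
     = 0.8850 × 0.0050 + 0.1457 × 0.9950
     = 0.00442500 + 0.14497150
     = 0.14939650

Step 2: Apply Bayes' theorem for P(D|+)
P(D|+) = P(+|D)P(D) / P(+)
       = 0.00442500 / 0.14939650
       = 0.0296


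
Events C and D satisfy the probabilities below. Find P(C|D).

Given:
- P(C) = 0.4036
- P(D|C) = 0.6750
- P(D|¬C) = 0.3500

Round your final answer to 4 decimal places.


Bayes' theorem: P(C|D) = P(D|C) × P(C) / P(D)

Step 1: Calculate P(D) using law of total probability
P(D) = P(D|C)P(C) + P(D|¬C)P(¬C)
     = 0.6750 × 0.4036 + 0.3500 × 0.5964
     = 0.27243000 + 0.20874000
     = 0.48117000

Step 2: Apply Bayes' theorem
P(C|D) = P(D|C) × P(C) / P(D)
       = 0.27243000 / 0.48117000
       = 0.5662


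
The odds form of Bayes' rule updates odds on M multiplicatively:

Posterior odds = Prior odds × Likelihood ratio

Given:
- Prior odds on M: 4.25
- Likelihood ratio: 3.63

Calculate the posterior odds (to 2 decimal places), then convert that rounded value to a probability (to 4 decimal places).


Step 1: Calculate posterior odds
Posterior odds = Prior odds × LR
               = 4.25 × 3.63
               = 15.43

Step 2: Convert to probability
P(M|E) = Posterior odds / (1 + Posterior odds)
       = 15.43 / (1 + 15.43)
       = 15.43 / 16.43
       = 0.9391

The evidence increased P(M) from 0.8095 to 0.9391.


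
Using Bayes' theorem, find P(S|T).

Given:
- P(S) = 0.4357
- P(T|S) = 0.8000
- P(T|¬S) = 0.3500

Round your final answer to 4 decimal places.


Bayes' theorem: P(S|T) = P(T|S) × P(S) / P(T)

Step 1: Calculate P(T) using law of total probability
P(T) = P(T|S)P(S) + P(T|¬S)P(¬S)
     = 0.8000 × 0.4357 + 0.3500 × 0.5643
     = 0.34856000 + 0.19750500
     = 0.54606500

Step 2: Apply Bayes' theorem
P(S|T) = P(T|S) × P(S) / P(T)
       = 0.34856000 / 0.54606500
       = 0.6383


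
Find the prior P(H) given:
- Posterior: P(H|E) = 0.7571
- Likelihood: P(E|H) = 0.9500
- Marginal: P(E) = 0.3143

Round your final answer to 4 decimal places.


From Bayes' theorem: P(H|E) = P(E|H) × P(H) / P(E)

Rearranging for P(H):
P(H) = P(H|E) × P(E) / P(E|H)
     = 0.7571 × 0.3143 / 0.9500
     = 0.23795653 / 0.9500
     = 0.2505


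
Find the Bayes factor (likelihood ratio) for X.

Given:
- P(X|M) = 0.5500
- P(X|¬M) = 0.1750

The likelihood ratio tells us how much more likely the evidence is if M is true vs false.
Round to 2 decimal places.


Likelihood Ratio (LR) = P(X|M) / P(X|¬M)

LR = 0.5500 / 0.1750
   = 3.14

The evidence is 3.14 times more likely if M is true than if M is false.
Because LR exceeds 1, X is evidence for M.


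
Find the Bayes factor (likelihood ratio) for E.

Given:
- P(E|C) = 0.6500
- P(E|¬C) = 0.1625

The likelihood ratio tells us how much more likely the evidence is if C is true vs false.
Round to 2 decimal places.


Likelihood Ratio (LR) = P(E|C) / P(E|¬C)

LR = 0.6500 / 0.1625
   = 4.00

The evidence is 4.00 times more likely if C is true than if C is false.
Since LR > 1, the evidence supports C over ¬C.


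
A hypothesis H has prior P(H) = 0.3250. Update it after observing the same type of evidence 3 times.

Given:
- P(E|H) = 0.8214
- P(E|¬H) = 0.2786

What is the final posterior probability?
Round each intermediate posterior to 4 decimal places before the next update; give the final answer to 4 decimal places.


Sequential Bayesian updating:

Initial prior: P(H) = 0.3250

Update 1:
  P(E) = 0.8214 × 0.3250 + 0.2786 × 0.6750 = 0.26695500 + 0.18805500 = 0.45501000
  P(H|E) = 0.26695500 / 0.45501000 = 0.5867

Update 2:
  P(E) = 0.8214 × 0.5867 + 0.2786 × 0.4133 = 0.48191538 + 0.11514538 = 0.59706076
  P(H|E) = 0.48191538 / 0.59706076 = 0.8071

Update 3:
  P(E) = 0.8214 × 0.8071 + 0.2786 × 0.1929 = 0.66295194 + 0.05374194 = 0.71669388
  P(H|E) = 0.66295194 / 0.71669388 = 0.9250

Final posterior: 0.9250


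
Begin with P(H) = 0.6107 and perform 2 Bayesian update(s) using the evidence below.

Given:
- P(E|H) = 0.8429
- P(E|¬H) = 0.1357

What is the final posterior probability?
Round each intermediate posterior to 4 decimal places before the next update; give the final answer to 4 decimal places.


Sequential Bayesian updating:

Initial prior: P(H) = 0.6107

Update 1:
  P(E) = 0.8429 × 0.6107 + 0.1357 × 0.3893 = 0.51475903 + 0.05282801 = 0.56758704
  P(H|E) = 0.51475903 / 0.56758704 = 0.9069

Update 2:
  P(E) = 0.8429 × 0.9069 + 0.1357 × 0.0931 = 0.76442601 + 0.01263367 = 0.77705968
  P(H|E) = 0.76442601 / 0.77705968 = 0.9837

Final posterior: 0.9837


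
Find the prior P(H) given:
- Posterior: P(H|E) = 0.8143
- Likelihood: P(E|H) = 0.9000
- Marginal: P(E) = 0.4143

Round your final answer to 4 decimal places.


From Bayes' theorem: P(H|E) = P(E|H) × P(H) / P(E)

Rearranging for P(H):
P(H) = P(H|E) × P(E) / P(E|H)
     = 0.8143 × 0.4143 / 0.9000
     = 0.33736449 / 0.9000
     = 0.3748


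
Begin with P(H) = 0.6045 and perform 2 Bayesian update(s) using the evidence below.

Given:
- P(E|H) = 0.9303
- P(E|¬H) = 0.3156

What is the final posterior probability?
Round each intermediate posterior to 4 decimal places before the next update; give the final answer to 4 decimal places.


Sequential Bayesian updating:

Initial prior: P(H) = 0.6045

Update 1:
  P(E) = 0.9303 × 0.6045 + 0.3156 × 0.3955 = 0.56236635 + 0.12481980 = 0.68718615
  P(H|E) = 0.56236635 / 0.68718615 = 0.8184

Update 2:
  P(E) = 0.9303 × 0.8184 + 0.3156 × 0.1816 = 0.76135752 + 0.05731296 = 0.81867048
  P(H|E) = 0.76135752 / 0.81867048 = 0.9300

Final posterior: 0.9300


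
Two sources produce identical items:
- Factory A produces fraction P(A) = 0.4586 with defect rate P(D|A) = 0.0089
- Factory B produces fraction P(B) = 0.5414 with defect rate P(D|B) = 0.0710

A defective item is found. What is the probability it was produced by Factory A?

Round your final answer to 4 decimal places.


Let A = from Factory A, D = defective

Given:
- P(A) = 0.4586, P(B) = 0.5414
- P(D|A) = 0.0089, P(D|B) = 0.0710

Step 1: Find P(D)
P(D) = P(D|A)P(A) + P(D|B)P(B)
     = 0.0089 × 0.4586 + 0.0710 × 0.5414
     = 0.00408154 + 0.03843940
     = 0.04252094

Step 2: Apply Bayes' theorem
P(A|D) = P(D|A)P(A) / P(D)
       = 0.00408154 / 0.04252094
       = 0.0960


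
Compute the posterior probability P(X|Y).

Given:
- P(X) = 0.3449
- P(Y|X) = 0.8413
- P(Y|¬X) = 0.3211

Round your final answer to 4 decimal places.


Bayes' theorem: P(X|Y) = P(Y|X) × P(X) / P(Y)

Step 1: Calculate P(Y) using law of total probability
P(Y) = P(Y|X)P(X) + P(Y|¬X)P(¬X)
     = 0.8413 × 0.3449 + 0.3211 × 0.6551
     = 0.29016437 + 0.21035261
     = 0.50051698

Step 2: Apply Bayes' theorem
P(X|Y) = P(Y|X) × P(X) / P(Y)
       = 0.29016437 / 0.50051698
       = 0.5797


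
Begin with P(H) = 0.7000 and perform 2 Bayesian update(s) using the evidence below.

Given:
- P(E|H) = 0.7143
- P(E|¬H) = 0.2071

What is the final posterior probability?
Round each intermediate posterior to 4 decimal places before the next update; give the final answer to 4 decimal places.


Sequential Bayesian updating:

Initial prior: P(H) = 0.7000

Update 1:
  P(E) = 0.7143 × 0.7000 + 0.2071 × 0.3000 = 0.50001000 + 0.06213000 = 0.56214000
  P(H|E) = 0.50001000 / 0.56214000 = 0.8895

Update 2:
  P(E) = 0.7143 × 0.8895 + 0.2071 × 0.1105 = 0.63536985 + 0.02288455 = 0.65825440
  P(H|E) = 0.63536985 / 0.65825440 = 0.9652

Final posterior: 0.9652


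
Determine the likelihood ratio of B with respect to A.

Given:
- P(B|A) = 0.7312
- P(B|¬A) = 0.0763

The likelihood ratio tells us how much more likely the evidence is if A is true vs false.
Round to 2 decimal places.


Likelihood Ratio (LR) = P(B|A) / P(B|¬A)

LR = 0.7312 / 0.0763
   = 9.58

The evidence is 9.58 times more likely if A is true than if A is false.
Since LR > 1, the evidence supports A over ¬A.


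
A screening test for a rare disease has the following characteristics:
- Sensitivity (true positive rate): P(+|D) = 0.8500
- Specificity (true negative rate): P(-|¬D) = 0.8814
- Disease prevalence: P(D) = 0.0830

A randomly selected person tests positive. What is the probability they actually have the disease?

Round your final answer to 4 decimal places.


Let D = has disease, + = positive test

Given:
- P(D) = 0.0830 (prevalence)
- P(+|D) = 0.8500 (sensitivity)
- P(-|¬D) = 0.8814 (specificity)
- P(+|¬D) = 0.1186 (false positive rate = 1 - specificity)

Step 1: Find P(+)
P(+) = P(+|D)P(D) + P(+|¬D)P(¬D)
     = 0.8500 × 0.0830 + 0.1186 × 0.9170
     = 0.07055000 + 0.10875620
     = 0.17930620

Step 2: Apply Bayes' theorem for P(D|+)
P(D|+) = P(+|D)P(D) / P(+)
       = 0.07055000 / 0.17930620
       = 0.3935


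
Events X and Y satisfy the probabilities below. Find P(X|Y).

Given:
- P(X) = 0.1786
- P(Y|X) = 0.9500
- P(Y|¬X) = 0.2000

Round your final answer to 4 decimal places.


Bayes' theorem: P(X|Y) = P(Y|X) × P(X) / P(Y)

Step 1: Calculate P(Y) using law of total probability
P(Y) = P(Y|X)P(X) + P(Y|¬X)P(¬X)
     = 0.9500 × 0.1786 + 0.2000 × 0.8214
     = 0.16967000 + 0.16428000
     = 0.33395000

Step 2: Apply Bayes' theorem
P(X|Y) = P(Y|X) × P(X) / P(Y)
       = 0.16967000 / 0.33395000
       = 0.5081


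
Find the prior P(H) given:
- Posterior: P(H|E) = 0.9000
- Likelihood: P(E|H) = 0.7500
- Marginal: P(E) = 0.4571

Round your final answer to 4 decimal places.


From Bayes' theorem: P(H|E) = P(E|H) × P(H) / P(E)

Rearranging for P(H):
P(H) = P(H|E) × P(E) / P(E|H)
     = 0.9000 × 0.4571 / 0.7500
     = 0.41139000 / 0.7500
     = 0.5485


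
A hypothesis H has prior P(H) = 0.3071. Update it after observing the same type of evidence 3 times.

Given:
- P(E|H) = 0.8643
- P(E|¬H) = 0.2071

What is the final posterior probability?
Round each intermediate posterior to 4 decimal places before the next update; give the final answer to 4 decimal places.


Sequential Bayesian updating:

Initial prior: P(H) = 0.3071

Update 1:
  P(E) = 0.8643 × 0.3071 + 0.2071 × 0.6929 = 0.26542653 + 0.14349959 = 0.40892612
  P(H|E) = 0.26542653 / 0.40892612 = 0.6491

Update 2:
  P(E) = 0.8643 × 0.6491 + 0.2071 × 0.3509 = 0.56101713 + 0.07267139 = 0.63368852
  P(H|E) = 0.56101713 / 0.63368852 = 0.8853

Update 3:
  P(E) = 0.8643 × 0.8853 + 0.2071 × 0.1147 = 0.76516479 + 0.02375437 = 0.78891916
  P(H|E) = 0.76516479 / 0.78891916 = 0.9699

Final posterior: 0.9699


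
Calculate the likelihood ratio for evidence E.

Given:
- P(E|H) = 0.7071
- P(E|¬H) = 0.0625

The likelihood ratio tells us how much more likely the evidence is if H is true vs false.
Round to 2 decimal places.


Likelihood Ratio (LR) = P(E|H) / P(E|¬H)

LR = 0.7071 / 0.0625
   = 11.31

The evidence is 11.31 times more likely if H is true than if H is false.
LR > 1, so observing E raises the odds in favor of H.


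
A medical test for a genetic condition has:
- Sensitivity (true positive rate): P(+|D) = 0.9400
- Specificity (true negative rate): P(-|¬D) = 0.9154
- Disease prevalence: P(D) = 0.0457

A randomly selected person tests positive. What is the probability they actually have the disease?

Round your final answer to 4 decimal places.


Let D = has disease, + = positive test

Given:
- P(D) = 0.0457 (prevalence)
- P(+|D) = 0.9400 (sensitivity)
- P(-|¬D) = 0.9154 (specificity)
- P(+|¬D) = 0.0846 (false positive rate = 1 - specificity)

Step 1: Find P(+)
P(+) = P(+|D)P(D) + P(+|¬D)P(¬D)
     = 0.9400 × 0.0457 + 0.0846 × 0.9543
     = 0.04295800 + 0.08073378
     = 0.12369178

Step 2: Apply Bayes' theorem for P(D|+)
P(D|+) = P(+|D)P(D) / P(+)
       = 0.04295800 / 0.12369178
       = 0.3473


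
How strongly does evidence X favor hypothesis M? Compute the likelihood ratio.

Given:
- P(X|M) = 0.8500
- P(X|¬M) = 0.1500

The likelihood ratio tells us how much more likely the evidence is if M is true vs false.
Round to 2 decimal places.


Likelihood Ratio (LR) = P(X|M) / P(X|¬M)

LR = 0.8500 / 0.1500
   = 5.67

The evidence is 5.67 times more likely if M is true than if M is false.
Because LR exceeds 1, X is evidence for M.


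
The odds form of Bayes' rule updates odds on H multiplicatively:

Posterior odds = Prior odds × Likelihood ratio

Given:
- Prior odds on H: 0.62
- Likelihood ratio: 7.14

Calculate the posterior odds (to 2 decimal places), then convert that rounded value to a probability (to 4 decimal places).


Step 1: Calculate posterior odds
Posterior odds = Prior odds × LR
               = 0.62 × 7.14
               = 4.43

Step 2: Convert to probability
P(H|E) = Posterior odds / (1 + Posterior odds)
       = 4.43 / (1 + 4.43)
       = 4.43 / 5.43
       = 0.8158

The evidence increased P(H) from 0.3827 to 0.8158.


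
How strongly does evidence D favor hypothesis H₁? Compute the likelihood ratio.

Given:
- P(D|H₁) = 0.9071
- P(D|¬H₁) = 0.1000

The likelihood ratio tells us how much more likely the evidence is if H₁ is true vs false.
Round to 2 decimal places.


Likelihood Ratio (LR) = P(D|H₁) / P(D|¬H₁)

LR = 0.9071 / 0.1000
   = 9.07

The evidence is 9.07 times more likely if H₁ is true than if H₁ is false.
Since LR > 1, the evidence supports H₁ over ¬H₁.


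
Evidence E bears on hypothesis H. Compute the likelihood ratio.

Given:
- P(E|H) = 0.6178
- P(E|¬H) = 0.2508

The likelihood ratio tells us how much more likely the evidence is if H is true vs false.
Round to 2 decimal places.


Likelihood Ratio (LR) = P(E|H) / P(E|¬H)

LR = 0.6178 / 0.2508
   = 2.46

The evidence is 2.46 times more likely if H is true than if H is false.
Because LR exceeds 1, E is evidence for H.


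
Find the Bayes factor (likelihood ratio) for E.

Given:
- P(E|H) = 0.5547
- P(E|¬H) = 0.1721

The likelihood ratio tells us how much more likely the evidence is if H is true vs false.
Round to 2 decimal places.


Likelihood Ratio (LR) = P(E|H) / P(E|¬H)

LR = 0.5547 / 0.1721
   = 3.22

The evidence is 3.22 times more likely if H is true than if H is false.
Because LR exceeds 1, E is evidence for H.


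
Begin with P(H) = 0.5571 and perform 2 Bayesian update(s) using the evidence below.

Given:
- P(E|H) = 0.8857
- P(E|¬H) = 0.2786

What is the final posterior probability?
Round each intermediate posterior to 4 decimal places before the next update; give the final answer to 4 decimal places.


Sequential Bayesian updating:

Initial prior: P(H) = 0.5571

Update 1:
  P(E) = 0.8857 × 0.5571 + 0.2786 × 0.4429 = 0.49342347 + 0.12339194 = 0.61681541
  P(H|E) = 0.49342347 / 0.61681541 = 0.8000

Update 2:
  P(E) = 0.8857 × 0.8000 + 0.2786 × 0.2000 = 0.70856000 + 0.05572000 = 0.76428000
  P(H|E) = 0.70856000 / 0.76428000 = 0.9271

Final posterior: 0.9271


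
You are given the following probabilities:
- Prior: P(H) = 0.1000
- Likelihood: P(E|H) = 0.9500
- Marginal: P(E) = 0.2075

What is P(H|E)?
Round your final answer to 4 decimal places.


Using Bayes' theorem:

P(H|E) = P(E|H) × P(H) / P(E)
       = 0.9500 × 0.1000 / 0.2075
       = 0.09500000 / 0.2075
       = 0.4578

The evidence strengthens our belief in H.
Prior: 0.1000 → Posterior: 0.4578


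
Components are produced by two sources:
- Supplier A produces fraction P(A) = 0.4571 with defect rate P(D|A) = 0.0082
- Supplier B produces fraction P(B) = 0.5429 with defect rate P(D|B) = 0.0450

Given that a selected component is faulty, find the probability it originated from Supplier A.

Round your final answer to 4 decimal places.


Let A = from Supplier A, D = faulty

Given:
- P(A) = 0.4571, P(B) = 0.5429
- P(D|A) = 0.0082, P(D|B) = 0.0450

Step 1: Find P(D)
P(D) = P(D|A)P(A) + P(D|B)P(B)
     = 0.0082 × 0.4571 + 0.0450 × 0.5429
     = 0.00374822 + 0.02443050
     = 0.02817872

Step 2: Apply Bayes' theorem
P(A|D) = P(D|A)P(A) / P(D)
       = 0.00374822 / 0.02817872
       = 0.1330


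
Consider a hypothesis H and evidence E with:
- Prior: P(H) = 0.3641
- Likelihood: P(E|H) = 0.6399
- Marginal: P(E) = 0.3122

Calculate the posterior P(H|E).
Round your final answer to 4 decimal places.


Using Bayes' theorem:

P(H|E) = P(E|H) × P(H) / P(E)
       = 0.6399 × 0.3641 / 0.3122
       = 0.23298759 / 0.3122
       = 0.7463

The evidence strengthens our belief in H.
Prior: 0.3641 → Posterior: 0.7463


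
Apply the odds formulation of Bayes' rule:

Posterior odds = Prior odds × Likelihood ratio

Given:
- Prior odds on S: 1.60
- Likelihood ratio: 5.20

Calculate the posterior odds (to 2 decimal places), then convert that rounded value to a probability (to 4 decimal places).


Step 1: Calculate posterior odds
Posterior odds = Prior odds × LR
               = 1.60 × 5.20
               = 8.32

Step 2: Convert to probability
P(S|E) = Posterior odds / (1 + Posterior odds)
       = 8.32 / (1 + 8.32)
       = 8.32 / 9.32
       = 0.8927

The evidence increased P(S) from 0.6154 to 0.8927.


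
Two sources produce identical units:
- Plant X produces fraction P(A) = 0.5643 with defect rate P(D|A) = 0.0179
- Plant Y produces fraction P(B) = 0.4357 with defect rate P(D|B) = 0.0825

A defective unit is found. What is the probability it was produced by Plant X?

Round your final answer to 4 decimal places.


Let A = from Plant X, D = defective

Given:
- P(A) = 0.5643, P(B) = 0.4357
- P(D|A) = 0.0179, P(D|B) = 0.0825

Step 1: Find P(D)
P(D) = P(D|A)P(A) + P(D|B)P(B)
     = 0.0179 × 0.5643 + 0.0825 × 0.4357
     = 0.01010097 + 0.03594525
     = 0.04604622

Step 2: Apply Bayes' theorem
P(A|D) = P(D|A)P(A) / P(D)
       = 0.01010097 / 0.04604622
       = 0.2194


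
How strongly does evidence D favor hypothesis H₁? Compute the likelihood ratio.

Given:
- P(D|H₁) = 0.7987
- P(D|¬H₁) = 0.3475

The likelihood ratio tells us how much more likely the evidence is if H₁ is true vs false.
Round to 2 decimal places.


Likelihood Ratio (LR) = P(D|H₁) / P(D|¬H₁)

LR = 0.7987 / 0.3475
   = 2.30

The evidence is 2.30 times more likely if H₁ is true than if H₁ is false.
LR > 1, so observing D raises the odds in favor of H₁.


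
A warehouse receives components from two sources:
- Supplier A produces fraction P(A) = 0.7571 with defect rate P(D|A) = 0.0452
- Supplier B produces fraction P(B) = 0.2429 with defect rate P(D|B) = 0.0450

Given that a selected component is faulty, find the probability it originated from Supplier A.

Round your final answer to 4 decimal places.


Let A = from Supplier A, D = faulty

Given:
- P(A) = 0.7571, P(B) = 0.2429
- P(D|A) = 0.0452, P(D|B) = 0.0450

Step 1: Find P(D)
P(D) = P(D|A)P(A) + P(D|B)P(B)
     = 0.0452 × 0.7571 + 0.0450 × 0.2429
     = 0.03422092 + 0.01093050
     = 0.04515142

Step 2: Apply Bayes' theorem
P(A|D) = P(D|A)P(A) / P(D)
       = 0.03422092 / 0.04515142
       = 0.7579


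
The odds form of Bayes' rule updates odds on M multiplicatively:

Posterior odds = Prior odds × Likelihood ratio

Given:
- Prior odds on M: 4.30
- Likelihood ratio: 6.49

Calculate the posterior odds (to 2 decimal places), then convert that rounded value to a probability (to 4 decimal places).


Step 1: Calculate posterior odds
Posterior odds = Prior odds × LR
               = 4.30 × 6.49
               = 27.91

Step 2: Convert to probability
P(M|E) = Posterior odds / (1 + Posterior odds)
       = 27.91 / (1 + 27.91)
       = 27.91 / 28.91
       = 0.9654

The evidence increased P(M) from 0.8113 to 0.9654.


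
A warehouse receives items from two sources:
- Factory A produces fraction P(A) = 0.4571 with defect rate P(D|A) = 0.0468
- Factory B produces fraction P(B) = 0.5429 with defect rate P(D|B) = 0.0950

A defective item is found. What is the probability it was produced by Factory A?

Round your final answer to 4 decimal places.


Let A = from Factory A, D = defective

Given:
- P(A) = 0.4571, P(B) = 0.5429
- P(D|A) = 0.0468, P(D|B) = 0.0950

Step 1: Find P(D)
P(D) = P(D|A)P(A) + P(D|B)P(B)
     = 0.0468 × 0.4571 + 0.0950 × 0.5429
     = 0.02139228 + 0.05157550
     = 0.07296778

Step 2: Apply Bayes' theorem
P(A|D) = P(D|A)P(A) / P(D)
       = 0.02139228 / 0.07296778
       = 0.2932


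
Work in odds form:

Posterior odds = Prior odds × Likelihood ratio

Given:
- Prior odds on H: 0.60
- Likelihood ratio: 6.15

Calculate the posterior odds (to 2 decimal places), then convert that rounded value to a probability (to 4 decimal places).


Step 1: Calculate posterior odds
Posterior odds = Prior odds × LR
               = 0.60 × 6.15
               = 3.69

Step 2: Convert to probability
P(H|E) = Posterior odds / (1 + Posterior odds)
       = 3.69 / (1 + 3.69)
       = 3.69 / 4.69
       = 0.7868

The evidence increased P(H) from 0.3750 to 0.7868.


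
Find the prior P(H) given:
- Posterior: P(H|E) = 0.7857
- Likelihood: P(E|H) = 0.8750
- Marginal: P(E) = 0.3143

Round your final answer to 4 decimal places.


From Bayes' theorem: P(H|E) = P(E|H) × P(H) / P(E)

Rearranging for P(H):
P(H) = P(H|E) × P(E) / P(E|H)
     = 0.7857 × 0.3143 / 0.8750
     = 0.24694551 / 0.8750
     = 0.2822


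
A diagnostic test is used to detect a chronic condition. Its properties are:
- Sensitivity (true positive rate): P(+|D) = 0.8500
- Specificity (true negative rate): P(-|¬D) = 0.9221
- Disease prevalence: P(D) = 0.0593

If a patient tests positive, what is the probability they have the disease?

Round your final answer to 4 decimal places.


Let D = has disease, + = positive test

Given:
- P(D) = 0.0593 (prevalence)
- P(+|D) = 0.8500 (sensitivity)
- P(-|¬D) = 0.9221 (specificity)
- P(+|¬D) = 0.0779 (false positive rate = 1 - specificity)

Step 1: Find P(+)
P(+) = P(+|D)P(D) + P(+|¬D)P(¬D)
     = 0.8500 × 0.0593 + 0.0779 × 0.9407
     = 0.05040500 + 0.07328053
     = 0.12368553

Step 2: Apply Bayes' theorem for P(D|+)
P(D|+) = P(+|D)P(D) / P(+)
       = 0.05040500 / 0.12368553
       = 0.4075


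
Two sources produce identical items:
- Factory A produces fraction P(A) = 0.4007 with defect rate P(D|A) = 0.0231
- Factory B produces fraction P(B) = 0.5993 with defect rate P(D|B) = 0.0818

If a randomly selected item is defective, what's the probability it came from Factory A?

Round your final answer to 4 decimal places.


Let A = from Factory A, D = defective

Given:
- P(A) = 0.4007, P(B) = 0.5993
- P(D|A) = 0.0231, P(D|B) = 0.0818

Step 1: Find P(D)
P(D) = P(D|A)P(A) + P(D|B)P(B)
     = 0.0231 × 0.4007 + 0.0818 × 0.5993
     = 0.00925617 + 0.04902274
     = 0.05827891

Step 2: Apply Bayes' theorem
P(A|D) = P(D|A)P(A) / P(D)
       = 0.00925617 / 0.05827891
       = 0.1588


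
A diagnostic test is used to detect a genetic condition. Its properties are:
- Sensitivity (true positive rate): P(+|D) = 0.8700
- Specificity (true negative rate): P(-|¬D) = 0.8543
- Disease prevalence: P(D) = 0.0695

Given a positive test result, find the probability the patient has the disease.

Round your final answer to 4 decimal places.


Let D = has disease, + = positive test

Given:
- P(D) = 0.0695 (prevalence)
- P(+|D) = 0.8700 (sensitivity)
- P(-|¬D) = 0.8543 (specificity)
- P(+|¬D) = 0.1457 (false positive rate = 1 - specificity)

Step 1: Find P(+)
P(+) = P(+|D)P(D) + P(+|¬D)P(¬D)
     = 0.8700 × 0.0695 + 0.1457 × 0.9305
     = 0.06046500 + 0.13557385
     = 0.19603885

Step 2: Apply Bayes' theorem for P(D|+)
P(D|+) = P(+|D)P(D) / P(+)
       = 0.06046500 / 0.19603885
       = 0.3084


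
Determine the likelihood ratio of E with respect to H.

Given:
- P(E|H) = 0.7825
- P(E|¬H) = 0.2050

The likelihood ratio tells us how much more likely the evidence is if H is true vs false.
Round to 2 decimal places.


Likelihood Ratio (LR) = P(E|H) / P(E|¬H)

LR = 0.7825 / 0.2050
   = 3.82

The evidence is 3.82 times more likely if H is true than if H is false.
Because LR exceeds 1, E is evidence for H.


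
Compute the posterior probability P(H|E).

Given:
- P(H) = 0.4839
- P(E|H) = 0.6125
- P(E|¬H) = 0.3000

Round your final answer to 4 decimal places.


Bayes' theorem: P(H|E) = P(E|H) × P(H) / P(E)

Step 1: Calculate P(E) using law of total probability
P(E) = P(E|H)P(H) + P(E|¬H)P(¬H)
     = 0.6125 × 0.4839 + 0.3000 × 0.5161
     = 0.29638875 + 0.15483000
     = 0.45121875

Step 2: Apply Bayes' theorem
P(H|E) = P(E|H) × P(H) / P(E)
       = 0.29638875 / 0.45121875
       = 0.6569


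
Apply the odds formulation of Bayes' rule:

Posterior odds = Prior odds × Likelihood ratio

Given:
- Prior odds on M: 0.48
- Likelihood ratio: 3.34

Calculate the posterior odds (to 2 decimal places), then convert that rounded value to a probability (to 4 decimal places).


Step 1: Calculate posterior odds
Posterior odds = Prior odds × LR
               = 0.48 × 3.34
               = 1.60

Step 2: Convert to probability
P(M|E) = Posterior odds / (1 + Posterior odds)
       = 1.60 / (1 + 1.60)
       = 1.60 / 2.60
       = 0.6154

The evidence increased P(M) from 0.3243 to 0.6154.


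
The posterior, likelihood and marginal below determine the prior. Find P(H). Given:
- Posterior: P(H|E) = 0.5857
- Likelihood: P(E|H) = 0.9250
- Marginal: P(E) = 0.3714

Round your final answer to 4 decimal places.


From Bayes' theorem: P(H|E) = P(E|H) × P(H) / P(E)

Rearranging for P(H):
P(H) = P(H|E) × P(E) / P(E|H)
     = 0.5857 × 0.3714 / 0.9250
     = 0.21752898 / 0.9250
     = 0.2352


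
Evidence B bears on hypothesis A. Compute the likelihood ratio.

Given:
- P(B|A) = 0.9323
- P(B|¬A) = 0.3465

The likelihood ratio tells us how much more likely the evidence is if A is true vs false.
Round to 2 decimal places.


Likelihood Ratio (LR) = P(B|A) / P(B|¬A)

LR = 0.9323 / 0.3465
   = 2.69

The evidence is 2.69 times more likely if A is true than if A is false.
LR > 1, so observing B raises the odds in favor of A.


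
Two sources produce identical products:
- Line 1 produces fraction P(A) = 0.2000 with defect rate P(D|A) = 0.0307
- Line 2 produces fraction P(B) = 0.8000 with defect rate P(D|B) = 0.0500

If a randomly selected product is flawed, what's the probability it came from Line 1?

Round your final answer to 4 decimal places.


Let A = from Line 1, D = flawed

Given:
- P(A) = 0.2000, P(B) = 0.8000
- P(D|A) = 0.0307, P(D|B) = 0.0500

Step 1: Find P(D)
P(D) = P(D|A)P(A) + P(D|B)P(B)
     = 0.0307 × 0.2000 + 0.0500 × 0.8000
     = 0.00614000 + 0.04000000
     = 0.04614000

Step 2: Apply Bayes' theorem
P(A|D) = P(D|A)P(A) / P(D)
       = 0.00614000 / 0.04614000
       = 0.1331


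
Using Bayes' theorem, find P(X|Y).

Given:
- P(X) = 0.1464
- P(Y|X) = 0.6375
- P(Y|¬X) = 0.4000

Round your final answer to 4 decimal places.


Bayes' theorem: P(X|Y) = P(Y|X) × P(X) / P(Y)

Step 1: Calculate P(Y) using law of total probability
P(Y) = P(Y|X)P(X) + P(Y|¬X)P(¬X)
     = 0.6375 × 0.1464 + 0.4000 × 0.8536
     = 0.09333000 + 0.34144000
     = 0.43477000

Step 2: Apply Bayes' theorem
P(X|Y) = P(Y|X) × P(X) / P(Y)
       = 0.09333000 / 0.43477000
       = 0.2147


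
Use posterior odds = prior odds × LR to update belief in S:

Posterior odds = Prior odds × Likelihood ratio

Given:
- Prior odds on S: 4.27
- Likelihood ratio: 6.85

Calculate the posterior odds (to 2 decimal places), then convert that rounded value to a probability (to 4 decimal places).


Step 1: Calculate posterior odds
Posterior odds = Prior odds × LR
               = 4.27 × 6.85
               = 29.25

Step 2: Convert to probability
P(S|E) = Posterior odds / (1 + Posterior odds)
       = 29.25 / (1 + 29.25)
       = 29.25 / 30.25
       = 0.9669

The evidence increased P(S) from 0.8102 to 0.9669.


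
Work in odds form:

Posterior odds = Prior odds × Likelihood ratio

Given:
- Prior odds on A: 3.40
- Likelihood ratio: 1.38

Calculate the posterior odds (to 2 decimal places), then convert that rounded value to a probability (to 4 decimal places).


Step 1: Calculate posterior odds
Posterior odds = Prior odds × LR
               = 3.40 × 1.38
               = 4.69

Step 2: Convert to probability
P(A|E) = Posterior odds / (1 + Posterior odds)
       = 4.69 / (1 + 4.69)
       = 4.69 / 5.69
       = 0.8243

The evidence increased P(A) from 0.7727 to 0.8243.


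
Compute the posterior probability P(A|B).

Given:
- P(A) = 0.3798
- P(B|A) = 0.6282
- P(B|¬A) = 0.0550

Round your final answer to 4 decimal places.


Bayes' theorem: P(A|B) = P(B|A) × P(A) / P(B)

Step 1: Calculate P(B) using law of total probability
P(B) = P(B|A)P(A) + P(B|¬A)P(¬A)
     = 0.6282 × 0.3798 + 0.0550 × 0.6202
     = 0.23859036 + 0.03411100
     = 0.27270136

Step 2: Apply Bayes' theorem
P(A|B) = P(B|A) × P(A) / P(B)
       = 0.23859036 / 0.27270136
       = 0.8749


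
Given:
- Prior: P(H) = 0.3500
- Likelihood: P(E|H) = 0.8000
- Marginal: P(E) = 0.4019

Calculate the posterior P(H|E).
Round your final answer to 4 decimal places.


Using Bayes' theorem:

P(H|E) = P(E|H) × P(H) / P(E)
       = 0.8000 × 0.3500 / 0.4019
       = 0.28000000 / 0.4019
       = 0.6967

The evidence strengthens our belief in H.
Prior: 0.3500 → Posterior: 0.6967


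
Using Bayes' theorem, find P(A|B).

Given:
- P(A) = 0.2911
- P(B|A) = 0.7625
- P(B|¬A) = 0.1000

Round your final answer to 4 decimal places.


Bayes' theorem: P(A|B) = P(B|A) × P(A) / P(B)

Step 1: Calculate P(B) using law of total probability
P(B) = P(B|A)P(A) + P(B|¬A)P(¬A)
     = 0.7625 × 0.2911 + 0.1000 × 0.7089
     = 0.22196375 + 0.07089000
     = 0.29285375

Step 2: Apply Bayes' theorem
P(A|B) = P(B|A) × P(A) / P(B)
       = 0.22196375 / 0.29285375
       = 0.7579


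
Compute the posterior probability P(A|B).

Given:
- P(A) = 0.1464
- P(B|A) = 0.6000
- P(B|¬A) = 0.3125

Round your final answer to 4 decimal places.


Bayes' theorem: P(A|B) = P(B|A) × P(A) / P(B)

Step 1: Calculate P(B) using law of total probability
P(B) = P(B|A)P(A) + P(B|¬A)P(¬A)
     = 0.6000 × 0.1464 + 0.3125 × 0.8536
     = 0.08784000 + 0.26675000
     = 0.35459000

Step 2: Apply Bayes' theorem
P(A|B) = P(B|A) × P(A) / P(B)
       = 0.08784000 / 0.35459000
       = 0.2477


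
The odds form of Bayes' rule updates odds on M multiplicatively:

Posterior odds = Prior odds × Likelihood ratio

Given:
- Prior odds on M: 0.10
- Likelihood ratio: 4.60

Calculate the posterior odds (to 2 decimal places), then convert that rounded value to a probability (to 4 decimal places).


Step 1: Calculate posterior odds
Posterior odds = Prior odds × LR
               = 0.10 × 4.60
               = 0.46

Step 2: Convert to probability
P(M|E) = Posterior odds / (1 + Posterior odds)
       = 0.46 / (1 + 0.46)
       = 0.46 / 1.46
       = 0.3151

The evidence increased P(M) from 0.0909 to 0.3151.


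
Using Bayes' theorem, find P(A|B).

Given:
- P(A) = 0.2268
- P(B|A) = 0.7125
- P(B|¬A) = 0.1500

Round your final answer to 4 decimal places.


Bayes' theorem: P(A|B) = P(B|A) × P(A) / P(B)

Step 1: Calculate P(B) using law of total probability
P(B) = P(B|A)P(A) + P(B|¬A)P(¬A)
     = 0.7125 × 0.2268 + 0.1500 × 0.7732
     = 0.16159500 + 0.11598000
     = 0.27757500

Step 2: Apply Bayes' theorem
P(A|B) = P(B|A) × P(A) / P(B)
       = 0.16159500 / 0.27757500
       = 0.5822


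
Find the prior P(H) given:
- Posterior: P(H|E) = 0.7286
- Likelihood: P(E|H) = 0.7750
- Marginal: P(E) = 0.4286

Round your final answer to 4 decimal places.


From Bayes' theorem: P(H|E) = P(E|H) × P(H) / P(E)

Rearranging for P(H):
P(H) = P(H|E) × P(E) / P(E|H)
     = 0.7286 × 0.4286 / 0.7750
     = 0.31227796 / 0.7750
     = 0.4029


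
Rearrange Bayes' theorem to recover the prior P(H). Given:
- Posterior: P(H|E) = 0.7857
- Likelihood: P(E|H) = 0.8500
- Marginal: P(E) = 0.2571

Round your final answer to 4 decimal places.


From Bayes' theorem: P(H|E) = P(E|H) × P(H) / P(E)

Rearranging for P(H):
P(H) = P(H|E) × P(E) / P(E|H)
     = 0.7857 × 0.2571 / 0.8500
     = 0.20200347 / 0.8500
     = 0.2377


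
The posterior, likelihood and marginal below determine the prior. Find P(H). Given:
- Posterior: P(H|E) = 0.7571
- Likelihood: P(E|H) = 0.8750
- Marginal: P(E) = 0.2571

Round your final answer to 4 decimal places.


From Bayes' theorem: P(H|E) = P(E|H) × P(H) / P(E)

Rearranging for P(H):
P(H) = P(H|E) × P(E) / P(E|H)
     = 0.7571 × 0.2571 / 0.8750
     = 0.19465041 / 0.8750
     = 0.2225
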